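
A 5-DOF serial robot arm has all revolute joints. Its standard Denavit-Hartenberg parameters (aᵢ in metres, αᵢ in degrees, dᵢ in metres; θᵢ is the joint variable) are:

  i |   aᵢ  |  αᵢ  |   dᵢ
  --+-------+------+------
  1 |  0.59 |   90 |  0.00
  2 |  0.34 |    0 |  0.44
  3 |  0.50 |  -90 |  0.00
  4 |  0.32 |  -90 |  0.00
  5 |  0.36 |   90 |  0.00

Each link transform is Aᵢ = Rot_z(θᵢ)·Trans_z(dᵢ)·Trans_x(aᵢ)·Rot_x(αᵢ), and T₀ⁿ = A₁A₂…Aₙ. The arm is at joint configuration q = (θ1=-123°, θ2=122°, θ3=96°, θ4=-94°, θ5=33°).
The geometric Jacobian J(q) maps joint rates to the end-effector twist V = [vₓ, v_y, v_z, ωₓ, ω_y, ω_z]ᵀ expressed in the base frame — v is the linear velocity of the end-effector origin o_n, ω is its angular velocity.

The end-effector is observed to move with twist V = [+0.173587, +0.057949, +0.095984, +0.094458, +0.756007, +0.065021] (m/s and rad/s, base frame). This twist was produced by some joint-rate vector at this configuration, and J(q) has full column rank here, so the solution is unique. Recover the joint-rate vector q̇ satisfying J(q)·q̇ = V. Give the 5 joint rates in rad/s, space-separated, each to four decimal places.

-0.2890 0.5380 -0.2280 -0.7010 0.3230

o_n = [-0.8508, 0.6368, 0.1617]
J₁: ẑ×o_n = [-0.6368, -0.8508, 0.0000], ω = ẑ
J2: z=[-0.8387, 0.5446, 0.0000] o=[-0.3213, -0.4948, 0.0000] → [0.0881, 0.1356, -0.6607, -0.8387, 0.5446, 0.0000]
J3: z=[-0.8387, 0.5446, 0.0000] o=[-0.5922, -0.1041, 0.2883] → [-0.0690, -0.1062, -0.4805, -0.8387, 0.5446, 0.0000]
J4: z=[-0.3353, -0.5163, -0.7880] o=[-0.3776, 0.2264, -0.0195] → [0.2299, 0.4336, -0.3820, -0.3353, -0.5163, -0.7880]
J5: z=[0.3696, 0.6973, -0.6142] o=[-0.6549, 0.3855, -0.0058] → [0.2711, 0.0584, 0.2295, 0.3696, 0.6973, -0.6142]
q̇ = J⁺·V = [-0.2890, 0.5380, -0.2280, -0.7010, 0.3230]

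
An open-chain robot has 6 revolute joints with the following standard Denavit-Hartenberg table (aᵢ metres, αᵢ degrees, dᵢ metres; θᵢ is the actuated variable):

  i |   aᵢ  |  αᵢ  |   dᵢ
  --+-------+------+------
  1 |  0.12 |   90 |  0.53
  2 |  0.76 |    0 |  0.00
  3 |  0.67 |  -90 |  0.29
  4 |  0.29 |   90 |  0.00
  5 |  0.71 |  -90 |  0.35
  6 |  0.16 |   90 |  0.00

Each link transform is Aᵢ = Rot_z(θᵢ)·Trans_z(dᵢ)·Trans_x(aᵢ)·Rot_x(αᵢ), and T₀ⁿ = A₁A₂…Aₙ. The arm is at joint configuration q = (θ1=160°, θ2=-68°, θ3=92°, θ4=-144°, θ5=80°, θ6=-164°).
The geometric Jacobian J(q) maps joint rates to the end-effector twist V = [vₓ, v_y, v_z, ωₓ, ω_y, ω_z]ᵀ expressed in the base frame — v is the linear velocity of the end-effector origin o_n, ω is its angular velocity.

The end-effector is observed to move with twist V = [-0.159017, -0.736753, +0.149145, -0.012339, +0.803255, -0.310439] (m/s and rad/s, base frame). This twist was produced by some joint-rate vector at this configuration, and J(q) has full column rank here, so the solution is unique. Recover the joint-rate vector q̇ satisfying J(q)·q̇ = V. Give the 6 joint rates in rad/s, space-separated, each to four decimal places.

0.3940 0.4750 0.8310 -0.8140 0.4640 0.3110

o_n = [-0.2109, 0.2879, 0.3768]
J₁: ẑ×o_n = [-0.2879, -0.2109, 0.0000], ω = ẑ
J2: z=[0.3420, 0.9397, 0.0000] o=[-0.1128, 0.0410, 0.5300] → [-0.1439, 0.0524, 0.1767, 0.3420, 0.9397, 0.0000]
J3: z=[0.3420, 0.9397, 0.0000] o=[-0.3803, 0.1384, -0.1747] → [0.5182, -0.1886, -0.1080, 0.3420, 0.9397, 0.0000]
J4: z=[0.3822, -0.1391, 0.9135] o=[-0.8563, 0.6203, 0.0979] → [0.2648, 0.4829, -0.0373, 0.3822, -0.1391, 0.9135]
J5: z=[0.2279, -0.9439, -0.2391] o=[-0.5966, 0.7071, 0.0024] → [-0.4536, -0.1775, 0.2685, 0.2279, -0.9439, -0.2391]
J6: z=[-0.8156, -0.3192, 0.4827] o=[-0.1392, 0.3164, 0.5169] → [0.0585, -0.1489, 0.0004, -0.8156, -0.3192, 0.4827]
q̇ = J⁺·V = [0.3940, 0.4750, 0.8310, -0.8140, 0.4640, 0.3110]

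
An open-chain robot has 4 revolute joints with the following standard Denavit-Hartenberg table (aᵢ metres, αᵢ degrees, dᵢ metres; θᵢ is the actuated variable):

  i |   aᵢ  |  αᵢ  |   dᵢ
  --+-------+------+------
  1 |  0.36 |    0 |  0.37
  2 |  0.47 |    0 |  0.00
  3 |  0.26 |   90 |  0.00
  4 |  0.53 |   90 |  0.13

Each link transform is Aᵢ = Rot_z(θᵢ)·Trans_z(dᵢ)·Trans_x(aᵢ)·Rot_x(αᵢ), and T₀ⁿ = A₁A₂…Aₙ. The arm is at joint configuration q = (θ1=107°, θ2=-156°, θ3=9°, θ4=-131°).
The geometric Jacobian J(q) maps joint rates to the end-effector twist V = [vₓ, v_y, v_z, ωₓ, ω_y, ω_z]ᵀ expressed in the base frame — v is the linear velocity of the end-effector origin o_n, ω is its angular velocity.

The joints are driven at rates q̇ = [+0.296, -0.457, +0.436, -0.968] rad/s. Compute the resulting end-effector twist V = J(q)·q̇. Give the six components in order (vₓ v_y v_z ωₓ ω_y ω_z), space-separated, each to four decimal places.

o_n = [0.0523, -0.0536, -0.0300]
J₁: ẑ×o_n = [0.0536, 0.0523, -0.0000], ω = ẑ
J2: z=[0.0000, 0.0000, 1.0000] o=[-0.1053, 0.3443, 0.3700] → [0.3979, 0.1576, -0.0000, 0.0000, 0.0000, 1.0000]
J3: z=[0.0000, 0.0000, 1.0000] o=[0.2031, -0.0104, 0.3700] → [0.0432, -0.1508, 0.0000, 0.0000, 0.0000, 1.0000]
J4: z=[-0.6428, -0.7660, 0.0000] o=[0.4023, -0.1776, 0.3700] → [0.3064, -0.2571, -0.3477, -0.6428, -0.7660, 0.0000]
V = J·q̇ = [-0.4437, 0.1266, 0.3366, 0.6222, 0.7415, 0.2750]

-0.4437 0.1266 0.3366 0.6222 0.7415 0.2750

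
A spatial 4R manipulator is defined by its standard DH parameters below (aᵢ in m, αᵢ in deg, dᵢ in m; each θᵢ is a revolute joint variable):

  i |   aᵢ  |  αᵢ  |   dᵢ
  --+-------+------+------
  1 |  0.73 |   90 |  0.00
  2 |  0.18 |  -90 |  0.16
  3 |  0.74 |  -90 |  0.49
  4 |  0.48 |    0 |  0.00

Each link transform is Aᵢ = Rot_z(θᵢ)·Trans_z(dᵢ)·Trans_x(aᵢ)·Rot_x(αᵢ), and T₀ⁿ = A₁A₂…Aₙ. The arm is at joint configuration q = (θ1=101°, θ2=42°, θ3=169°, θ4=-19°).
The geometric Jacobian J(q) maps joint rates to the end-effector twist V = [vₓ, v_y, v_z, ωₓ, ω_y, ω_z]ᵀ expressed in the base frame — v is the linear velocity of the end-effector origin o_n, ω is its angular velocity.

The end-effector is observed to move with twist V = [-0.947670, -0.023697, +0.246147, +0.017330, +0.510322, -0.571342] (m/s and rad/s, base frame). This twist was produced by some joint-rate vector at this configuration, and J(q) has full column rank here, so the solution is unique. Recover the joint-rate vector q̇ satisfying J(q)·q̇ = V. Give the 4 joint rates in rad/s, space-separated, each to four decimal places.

o_n = [0.0173, -0.4444, -0.1834]
J₁: ẑ×o_n = [0.4444, 0.0173, -0.0000], ω = ẑ
J2: z=[0.9816, 0.1908, 0.0000] o=[-0.1393, 0.7166, 0.0000] → [-0.0350, 0.1801, -1.1696, 0.9816, 0.1908, 0.0000]
J3: z=[0.1277, -0.6568, 0.7431] o=[-0.0078, 0.8784, 0.1204] → [1.1827, 0.0574, -0.1524, 0.1277, -0.6568, 0.7431]
J4: z=[0.9906, 0.0481, -0.1277] o=[0.0192, -0.0003, -0.0015] → [-0.0655, 0.1805, -0.4399, 0.9906, 0.0481, -0.1277]
q̇ = J⁺·V = [0.0840, -0.2390, -0.8200, 0.3600]

0.0840 -0.2390 -0.8200 0.3600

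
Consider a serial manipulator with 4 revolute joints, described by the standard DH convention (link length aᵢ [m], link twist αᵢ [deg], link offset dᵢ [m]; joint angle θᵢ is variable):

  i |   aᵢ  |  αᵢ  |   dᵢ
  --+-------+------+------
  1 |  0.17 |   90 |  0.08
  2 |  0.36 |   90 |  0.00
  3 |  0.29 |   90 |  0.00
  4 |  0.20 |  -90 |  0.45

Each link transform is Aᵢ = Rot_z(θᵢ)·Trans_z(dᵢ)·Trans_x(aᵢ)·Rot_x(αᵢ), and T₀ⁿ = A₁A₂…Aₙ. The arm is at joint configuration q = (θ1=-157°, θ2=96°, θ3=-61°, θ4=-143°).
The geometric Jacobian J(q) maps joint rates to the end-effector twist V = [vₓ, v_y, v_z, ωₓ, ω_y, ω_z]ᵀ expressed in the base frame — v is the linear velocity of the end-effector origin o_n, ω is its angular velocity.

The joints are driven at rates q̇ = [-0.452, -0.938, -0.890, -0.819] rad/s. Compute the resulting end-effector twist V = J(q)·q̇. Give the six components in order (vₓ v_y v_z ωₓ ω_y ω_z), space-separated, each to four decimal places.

o_n = [0.0863, -0.3241, 0.0968]
J₁: ẑ×o_n = [0.3241, 0.0863, -0.0000], ω = ẑ
J2: z=[-0.3907, 0.9205, 0.0000] o=[-0.1565, -0.0664, 0.0800] → [0.0155, 0.0066, -0.1228, -0.3907, 0.9205, 0.0000]
J3: z=[-0.9155, -0.3886, 0.1045] o=[-0.1218, -0.0517, 0.4380] → [0.1611, -0.2906, 0.3303, -0.9155, -0.3886, 0.1045]
J4: z=[0.1053, -0.4820, -0.8698] o=[-0.0092, -0.2795, 0.5779] → [0.1930, -0.0325, 0.0413, 0.1053, -0.4820, -0.8698]
V = J·q̇ = [-0.4624, 0.2400, -0.2126, 1.0950, -0.1228, 0.1674]

-0.4624 0.2400 -0.2126 1.0950 -0.1228 0.1674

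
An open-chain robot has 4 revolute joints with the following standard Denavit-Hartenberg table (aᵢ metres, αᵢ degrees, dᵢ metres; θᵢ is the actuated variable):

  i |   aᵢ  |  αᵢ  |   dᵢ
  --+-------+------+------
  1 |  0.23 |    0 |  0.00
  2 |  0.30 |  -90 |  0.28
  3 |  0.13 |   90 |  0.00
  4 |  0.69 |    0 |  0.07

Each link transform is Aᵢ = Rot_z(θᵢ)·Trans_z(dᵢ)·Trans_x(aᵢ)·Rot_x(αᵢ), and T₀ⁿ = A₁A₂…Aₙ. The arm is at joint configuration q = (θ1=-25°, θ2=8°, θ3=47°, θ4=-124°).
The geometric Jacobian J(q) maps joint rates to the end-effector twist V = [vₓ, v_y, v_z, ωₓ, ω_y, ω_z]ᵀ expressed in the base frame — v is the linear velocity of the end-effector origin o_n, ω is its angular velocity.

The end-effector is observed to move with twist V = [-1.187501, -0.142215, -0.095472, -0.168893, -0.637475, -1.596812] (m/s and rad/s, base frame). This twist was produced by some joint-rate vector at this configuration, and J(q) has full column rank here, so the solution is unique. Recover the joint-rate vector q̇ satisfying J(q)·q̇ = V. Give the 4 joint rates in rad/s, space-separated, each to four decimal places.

-0.8070 -0.8130 -0.6590 0.0340

o_n = [0.2102, -0.6959, 0.5149]
J₁: ẑ×o_n = [0.6959, 0.2102, -0.0000], ω = ẑ
J2: z=[0.0000, 0.0000, 1.0000] o=[0.2085, -0.0972, 0.0000] → [0.5987, 0.0017, -0.0000, 0.0000, 0.0000, 1.0000]
J3: z=[0.2924, 0.9563, 0.0000] o=[0.4953, -0.1849, 0.2800] → [0.2246, -0.0687, 0.1233, 0.2924, 0.9563, 0.0000]
J4: z=[0.6994, -0.2138, 0.6820] o=[0.5801, -0.2108, 0.1849] → [0.2603, -0.4830, -0.4184, 0.6994, -0.2138, 0.6820]
q̇ = J⁺·V = [-0.8070, -0.8130, -0.6590, 0.0340]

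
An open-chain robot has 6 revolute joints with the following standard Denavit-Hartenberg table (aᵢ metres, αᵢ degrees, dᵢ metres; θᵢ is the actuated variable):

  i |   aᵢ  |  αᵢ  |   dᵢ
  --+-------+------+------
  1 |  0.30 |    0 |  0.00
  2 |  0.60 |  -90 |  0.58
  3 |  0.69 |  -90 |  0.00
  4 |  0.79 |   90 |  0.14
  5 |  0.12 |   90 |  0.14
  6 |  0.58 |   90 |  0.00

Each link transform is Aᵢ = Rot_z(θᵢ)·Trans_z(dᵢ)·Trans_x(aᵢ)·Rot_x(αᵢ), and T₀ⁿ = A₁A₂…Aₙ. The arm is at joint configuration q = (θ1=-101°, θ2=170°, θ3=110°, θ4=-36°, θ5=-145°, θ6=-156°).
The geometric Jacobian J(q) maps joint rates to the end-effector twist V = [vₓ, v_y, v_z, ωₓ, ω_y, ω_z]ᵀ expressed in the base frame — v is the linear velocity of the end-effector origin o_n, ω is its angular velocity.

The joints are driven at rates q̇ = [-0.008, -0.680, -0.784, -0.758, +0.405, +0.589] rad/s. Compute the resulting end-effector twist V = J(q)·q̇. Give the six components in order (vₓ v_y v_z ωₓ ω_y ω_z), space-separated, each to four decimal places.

0.0377 1.7158 -0.2988 0.7669 0.1703 -0.3017

o_n = [-0.7169, -0.3832, -0.8489]
J₁: ẑ×o_n = [0.3832, -0.7169, 0.0000], ω = ẑ
J2: z=[0.0000, 0.0000, 1.0000] o=[-0.0572, -0.2945, 0.0000] → [0.0887, -0.6597, 0.0000, 0.0000, 0.0000, 1.0000]
J3: z=[-0.9336, 0.3584, 0.0000] o=[0.1578, 0.2657, 0.5800] → [-0.5121, -1.3340, 0.9192, -0.9336, 0.3584, 0.0000]
J4: z=[-0.3368, -0.8773, 0.3420] o=[0.0732, 0.0453, -0.0684] → [0.8313, -0.5331, -0.5489, -0.3368, -0.8773, 0.3420]
J5: z=[-0.6832, 0.4776, 0.5523] o=[-0.4858, -0.1151, -0.6211] → [0.0393, -0.2833, 0.2935, -0.6832, 0.4776, 0.5523]
J6: z=[0.0958, -0.6913, 0.7162] o=[-0.4946, 0.0168, -0.4926] → [0.5328, -0.1251, -0.1920, 0.0958, -0.6913, 0.7162]
V = J·q̇ = [0.0377, 1.7158, -0.2988, 0.7669, 0.1703, -0.3017]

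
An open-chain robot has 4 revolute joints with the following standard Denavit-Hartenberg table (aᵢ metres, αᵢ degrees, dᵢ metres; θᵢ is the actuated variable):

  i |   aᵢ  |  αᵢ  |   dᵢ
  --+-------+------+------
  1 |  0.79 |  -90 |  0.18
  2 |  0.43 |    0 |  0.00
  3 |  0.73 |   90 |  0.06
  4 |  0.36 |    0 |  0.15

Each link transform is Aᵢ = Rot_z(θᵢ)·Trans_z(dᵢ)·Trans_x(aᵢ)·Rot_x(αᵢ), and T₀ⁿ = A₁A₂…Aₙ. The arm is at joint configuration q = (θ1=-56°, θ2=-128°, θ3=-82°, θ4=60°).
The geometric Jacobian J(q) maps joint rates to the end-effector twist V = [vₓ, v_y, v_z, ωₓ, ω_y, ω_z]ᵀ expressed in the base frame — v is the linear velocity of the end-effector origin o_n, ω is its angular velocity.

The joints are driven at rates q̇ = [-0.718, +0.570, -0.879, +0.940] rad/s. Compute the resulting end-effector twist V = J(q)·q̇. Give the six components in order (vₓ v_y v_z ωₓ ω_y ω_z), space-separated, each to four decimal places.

o_n = [0.2032, 0.3636, -0.0661]
J₁: ẑ×o_n = [-0.3636, 0.2032, 0.0000], ω = ẑ
J2: z=[0.8290, 0.5592, 0.0000] o=[0.4418, -0.6549, 0.1800] → [-0.1376, 0.2040, 0.9778, 0.8290, 0.5592, 0.0000]
J3: z=[0.8290, 0.5592, 0.0000] o=[0.2937, -0.4355, 0.5188] → [-0.3271, 0.4849, 0.7131, 0.8290, 0.5592, 0.0000]
J4: z=[0.2796, -0.4145, -0.8660] o=[-0.0101, 0.1222, 0.1538] → [0.3002, -0.1232, 0.1559, 0.2796, -0.4145, -0.8660]
V = J·q̇ = [0.7523, -0.5716, 0.0771, 0.0066, -0.5624, -1.5321]

0.7523 -0.5716 0.0771 0.0066 -0.5624 -1.5321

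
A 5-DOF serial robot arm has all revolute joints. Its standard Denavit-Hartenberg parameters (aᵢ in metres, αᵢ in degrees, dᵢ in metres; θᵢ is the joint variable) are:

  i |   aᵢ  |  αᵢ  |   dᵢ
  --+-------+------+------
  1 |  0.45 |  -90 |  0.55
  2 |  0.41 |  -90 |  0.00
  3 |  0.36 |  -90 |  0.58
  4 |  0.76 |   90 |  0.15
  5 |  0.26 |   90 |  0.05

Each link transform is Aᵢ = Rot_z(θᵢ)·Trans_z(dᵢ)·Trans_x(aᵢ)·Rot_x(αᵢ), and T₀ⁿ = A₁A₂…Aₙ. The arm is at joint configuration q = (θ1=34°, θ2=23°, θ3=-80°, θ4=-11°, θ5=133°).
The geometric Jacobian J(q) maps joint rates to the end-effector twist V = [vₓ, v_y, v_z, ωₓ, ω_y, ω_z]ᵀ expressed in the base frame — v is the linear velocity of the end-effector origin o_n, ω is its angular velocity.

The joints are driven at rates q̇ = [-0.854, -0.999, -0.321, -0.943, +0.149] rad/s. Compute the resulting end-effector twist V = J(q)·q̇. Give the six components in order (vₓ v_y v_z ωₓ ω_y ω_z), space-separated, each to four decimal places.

1.5187 -0.0148 0.1890 -0.1731 -1.1581 -0.3284

o_n = [0.3491, 1.2600, -0.4851]
J₁: ẑ×o_n = [-1.2600, 0.3491, 0.0000], ω = ẑ
J2: z=[-0.5592, 0.8290, 0.0000] o=[0.3731, 0.2516, 0.5500] → [-0.8581, -0.5788, -0.5440, -0.5592, 0.8290, 0.0000]
J3: z=[-0.3239, -0.2185, -0.9205] o=[0.6860, 0.4627, 0.3898] → [0.9251, 0.0267, -0.3319, -0.3239, -0.2185, -0.9205]
J4: z=[0.8486, 0.3630, -0.3848] o=[0.3475, 0.6621, -0.1685] → [0.1152, 0.2681, 0.5068, 0.8486, 0.3630, -0.3848]
J5: z=[-0.2382, -0.3873, -0.8906] o=[0.1159, 1.3606, -0.4103] → [-0.0607, -0.2255, 0.1143, -0.2382, -0.3873, -0.8906]
V = J·q̇ = [1.5187, -0.0148, 0.1890, -0.1731, -1.1581, -0.3284]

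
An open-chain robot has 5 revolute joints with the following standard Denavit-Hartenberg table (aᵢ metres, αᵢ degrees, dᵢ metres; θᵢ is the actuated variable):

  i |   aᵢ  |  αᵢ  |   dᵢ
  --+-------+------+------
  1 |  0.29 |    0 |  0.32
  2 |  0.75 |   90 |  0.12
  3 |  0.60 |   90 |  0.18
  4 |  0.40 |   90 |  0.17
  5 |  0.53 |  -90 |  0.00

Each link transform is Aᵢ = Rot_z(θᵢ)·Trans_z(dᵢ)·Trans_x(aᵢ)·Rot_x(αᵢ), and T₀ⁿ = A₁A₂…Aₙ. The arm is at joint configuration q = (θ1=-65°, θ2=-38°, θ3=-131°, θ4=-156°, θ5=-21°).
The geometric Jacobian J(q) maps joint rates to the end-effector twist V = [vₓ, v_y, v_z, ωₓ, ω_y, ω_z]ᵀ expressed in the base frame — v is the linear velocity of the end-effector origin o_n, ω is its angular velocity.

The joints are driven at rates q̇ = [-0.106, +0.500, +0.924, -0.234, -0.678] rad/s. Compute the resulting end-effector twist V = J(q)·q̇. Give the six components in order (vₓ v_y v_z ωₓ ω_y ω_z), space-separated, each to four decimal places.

0.0787 -0.0580 -0.0989 -0.2958 0.0727 0.0324

o_n = [0.0976, -1.1886, 0.5910]
J₁: ẑ×o_n = [1.1886, 0.0976, -0.0000], ω = ẑ
J2: z=[0.0000, 0.0000, 1.0000] o=[0.1226, -0.2628, 0.3200] → [0.9258, -0.0250, 0.0000, 0.0000, 0.0000, 1.0000]
J3: z=[-0.9744, 0.2250, 0.0000] o=[-0.0462, -0.9936, 0.4400] → [0.0340, 0.1472, 0.1577, -0.9744, 0.2250, 0.0000]
J4: z=[0.1698, 0.7354, 0.6561] o=[-0.1330, -0.5696, -0.0128] → [0.8502, 0.0488, -0.2747, 0.1698, 0.7354, 0.6561]
J5: z=[-0.9502, -0.0545, 0.3070] o=[0.0005, -0.7147, 0.3745] → [0.1337, 0.2356, 0.4556, -0.9502, -0.0545, 0.3070]
V = J·q̇ = [0.0787, -0.0580, -0.0989, -0.2958, 0.0727, 0.0324]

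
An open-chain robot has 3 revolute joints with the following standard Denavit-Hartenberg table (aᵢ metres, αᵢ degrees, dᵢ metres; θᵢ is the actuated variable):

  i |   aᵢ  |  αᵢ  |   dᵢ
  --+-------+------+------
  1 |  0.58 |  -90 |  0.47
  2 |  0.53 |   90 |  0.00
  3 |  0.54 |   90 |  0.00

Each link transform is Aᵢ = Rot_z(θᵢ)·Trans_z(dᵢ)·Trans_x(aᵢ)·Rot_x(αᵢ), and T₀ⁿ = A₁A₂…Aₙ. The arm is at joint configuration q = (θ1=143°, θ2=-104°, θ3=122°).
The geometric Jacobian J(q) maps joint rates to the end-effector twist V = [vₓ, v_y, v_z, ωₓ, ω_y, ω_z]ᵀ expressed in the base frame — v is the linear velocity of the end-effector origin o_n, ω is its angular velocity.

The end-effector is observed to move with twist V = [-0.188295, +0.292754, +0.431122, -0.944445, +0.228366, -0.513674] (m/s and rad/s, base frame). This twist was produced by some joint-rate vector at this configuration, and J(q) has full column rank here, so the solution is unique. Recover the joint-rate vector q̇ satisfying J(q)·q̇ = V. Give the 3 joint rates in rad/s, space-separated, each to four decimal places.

-0.7360 0.3860 -0.9190

o_n = [-0.6917, -0.0522, 0.7066]
J₁: ẑ×o_n = [0.0522, -0.6917, 0.0000], ω = ẑ
J2: z=[-0.6018, -0.7986, 0.0000] o=[-0.4632, 0.3491, 0.4700] → [-0.1890, 0.1424, 0.0590, -0.6018, -0.7986, 0.0000]
J3: z=[0.7749, -0.5839, -0.2419] o=[-0.3608, 0.2719, 0.9843] → [0.0837, 0.2952, -0.4443, 0.7749, -0.5839, -0.2419]
q̇ = J⁺·V = [-0.7360, 0.3860, -0.9190]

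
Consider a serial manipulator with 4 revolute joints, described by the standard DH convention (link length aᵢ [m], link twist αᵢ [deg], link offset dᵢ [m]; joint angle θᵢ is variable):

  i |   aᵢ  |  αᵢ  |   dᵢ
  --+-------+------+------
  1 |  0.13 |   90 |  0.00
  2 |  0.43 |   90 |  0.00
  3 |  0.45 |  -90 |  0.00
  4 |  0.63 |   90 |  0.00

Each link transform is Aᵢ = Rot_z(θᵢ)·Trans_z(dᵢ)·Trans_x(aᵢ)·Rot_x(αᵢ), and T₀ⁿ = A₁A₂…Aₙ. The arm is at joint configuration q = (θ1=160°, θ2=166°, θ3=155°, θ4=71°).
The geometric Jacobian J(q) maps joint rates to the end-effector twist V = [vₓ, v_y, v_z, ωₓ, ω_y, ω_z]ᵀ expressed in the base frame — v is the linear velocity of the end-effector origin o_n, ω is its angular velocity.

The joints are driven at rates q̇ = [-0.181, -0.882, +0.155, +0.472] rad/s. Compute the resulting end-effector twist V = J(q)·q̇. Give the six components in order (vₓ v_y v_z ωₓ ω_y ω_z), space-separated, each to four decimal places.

o_n = [-0.0413, 0.3097, -0.6176]
J₁: ẑ×o_n = [-0.3097, -0.0413, 0.0000], ω = ẑ
J2: z=[0.3420, 0.9397, 0.0000] o=[-0.1222, 0.0445, 0.0000] → [-0.5803, 0.2112, 0.0148, 0.3420, 0.9397, 0.0000]
J3: z=[-0.2273, 0.0827, 0.9703] o=[0.2699, -0.0982, 0.1040] → [-0.4555, -0.4660, -0.0670, -0.2273, 0.0827, 0.9703]
J4: z=[-0.6953, -0.7114, -0.1022] o=[-0.0369, 0.2158, 0.0054] → [0.4528, -0.4327, -0.0684, -0.6953, -0.7114, -0.1022]
V = J·q̇ = [0.7110, -0.4553, -0.0557, -0.6651, -1.1518, -0.0789]

0.7110 -0.4553 -0.0557 -0.6651 -1.1518 -0.0789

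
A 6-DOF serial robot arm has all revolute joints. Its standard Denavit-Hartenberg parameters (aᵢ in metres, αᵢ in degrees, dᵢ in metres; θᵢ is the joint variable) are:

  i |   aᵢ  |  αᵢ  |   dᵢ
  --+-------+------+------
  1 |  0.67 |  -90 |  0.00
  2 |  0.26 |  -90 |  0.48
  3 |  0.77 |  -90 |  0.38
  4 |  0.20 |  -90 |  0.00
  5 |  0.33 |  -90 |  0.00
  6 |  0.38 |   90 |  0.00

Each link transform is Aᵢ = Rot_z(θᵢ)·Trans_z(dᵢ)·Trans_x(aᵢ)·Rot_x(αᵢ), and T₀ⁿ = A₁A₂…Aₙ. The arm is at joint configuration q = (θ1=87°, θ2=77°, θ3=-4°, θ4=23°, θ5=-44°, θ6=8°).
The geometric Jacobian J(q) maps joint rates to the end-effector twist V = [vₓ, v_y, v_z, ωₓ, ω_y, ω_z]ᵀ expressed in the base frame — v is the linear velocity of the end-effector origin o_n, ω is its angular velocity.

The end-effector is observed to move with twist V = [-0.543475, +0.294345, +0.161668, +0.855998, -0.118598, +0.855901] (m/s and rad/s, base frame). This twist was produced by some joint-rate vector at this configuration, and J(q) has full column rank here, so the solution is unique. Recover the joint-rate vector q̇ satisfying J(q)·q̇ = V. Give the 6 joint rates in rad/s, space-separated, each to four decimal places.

o_n = [-0.0433, 0.9153, -1.7229]
J₁: ẑ×o_n = [-0.9153, -0.0433, 0.0000], ω = ẑ
J2: z=[-0.9986, 0.0523, 0.0000] o=[0.0351, 0.6691, 0.0000] → [-0.0902, -1.7206, -0.2418, -0.9986, 0.0523, 0.0000]
J3: z=[-0.0510, -0.9730, -0.2250] o=[-0.4412, 0.7526, -0.2533] → [1.4666, -0.1644, 0.3789, -0.0510, -0.9730, -0.2250]
J4: z=[0.9970, -0.0365, -0.0680] o=[-0.5052, 0.5582, -1.0873] → [0.0475, 0.6024, 0.3729, 0.9970, -0.0365, -0.0680]
J5: z=[0.0696, 0.8067, 0.5869] o=[-0.5119, 0.6762, -1.2486] → [-0.5229, 0.3080, -0.3613, 0.0696, 0.8067, 0.5869]
J6: z=[-0.7404, 0.4360, -0.5116] o=[-0.2912, 0.8078, -1.4557] → [-0.0615, -0.3247, -0.1876, -0.7404, 0.4360, -0.5116]
q̇ = J⁺·V = [0.3610, 0.1450, -0.1350, 0.3890, 0.1340, -0.8060]

0.3610 0.1450 -0.1350 0.3890 0.1340 -0.8060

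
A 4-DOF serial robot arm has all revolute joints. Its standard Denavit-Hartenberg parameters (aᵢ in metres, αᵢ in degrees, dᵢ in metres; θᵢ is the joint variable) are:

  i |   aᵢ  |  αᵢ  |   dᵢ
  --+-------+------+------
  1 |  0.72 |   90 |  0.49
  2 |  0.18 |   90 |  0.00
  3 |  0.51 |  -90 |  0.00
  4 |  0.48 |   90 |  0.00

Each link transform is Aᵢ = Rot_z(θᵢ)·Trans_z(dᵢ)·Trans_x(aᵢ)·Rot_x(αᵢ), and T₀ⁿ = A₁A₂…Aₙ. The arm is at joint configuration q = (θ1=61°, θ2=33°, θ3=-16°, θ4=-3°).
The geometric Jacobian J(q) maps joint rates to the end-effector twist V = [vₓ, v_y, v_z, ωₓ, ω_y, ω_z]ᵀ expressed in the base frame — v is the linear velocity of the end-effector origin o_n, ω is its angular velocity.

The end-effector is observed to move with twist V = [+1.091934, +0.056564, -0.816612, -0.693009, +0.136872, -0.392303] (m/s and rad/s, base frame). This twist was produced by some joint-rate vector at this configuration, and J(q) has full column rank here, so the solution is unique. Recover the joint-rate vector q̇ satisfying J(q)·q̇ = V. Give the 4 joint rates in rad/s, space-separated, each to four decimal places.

-0.8230 -0.8580 -0.4790 0.1930

o_n = [0.5771, 1.6035, 1.0849]
J₁: ẑ×o_n = [-1.6035, 0.5771, 0.0000], ω = ẑ
J2: z=[0.8746, -0.4848, 0.0000] o=[0.3491, 0.6297, 0.4900] → [-0.2884, -0.5203, 0.9622, 0.8746, -0.4848, 0.0000]
J3: z=[0.2640, 0.4764, -0.8387] o=[0.4223, 0.7618, 0.5880] → [0.9427, -0.2610, 0.1485, 0.2640, 0.4764, -0.8387]
J4: z=[0.9528, -0.2638, 0.1501] o=[0.4986, 1.1895, 0.8550] → [-0.1228, -0.2073, 0.4152, 0.9528, -0.2638, 0.1501]
q̇ = J⁺·V = [-0.8230, -0.8580, -0.4790, 0.1930]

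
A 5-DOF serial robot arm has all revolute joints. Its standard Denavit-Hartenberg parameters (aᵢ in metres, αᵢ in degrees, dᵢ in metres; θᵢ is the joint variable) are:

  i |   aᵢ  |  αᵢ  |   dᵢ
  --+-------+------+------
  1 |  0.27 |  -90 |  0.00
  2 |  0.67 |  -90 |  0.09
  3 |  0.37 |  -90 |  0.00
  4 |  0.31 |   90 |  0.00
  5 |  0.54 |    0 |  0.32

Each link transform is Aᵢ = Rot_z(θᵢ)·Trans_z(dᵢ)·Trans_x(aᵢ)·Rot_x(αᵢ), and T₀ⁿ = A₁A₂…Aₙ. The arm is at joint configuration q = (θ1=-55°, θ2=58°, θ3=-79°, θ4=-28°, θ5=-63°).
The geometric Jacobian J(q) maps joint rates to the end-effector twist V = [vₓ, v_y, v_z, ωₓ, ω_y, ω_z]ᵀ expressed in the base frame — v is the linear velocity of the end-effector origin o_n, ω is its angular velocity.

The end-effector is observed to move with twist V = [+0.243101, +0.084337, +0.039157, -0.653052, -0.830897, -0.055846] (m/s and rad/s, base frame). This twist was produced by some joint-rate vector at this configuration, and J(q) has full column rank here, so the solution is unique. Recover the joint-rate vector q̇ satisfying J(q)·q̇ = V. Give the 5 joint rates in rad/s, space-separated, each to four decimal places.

0.2280 -0.6630 -0.6080 0.4620 0.5650

o_n = [0.7117, 0.5155, -0.5704]
J₁: ẑ×o_n = [-0.5155, 0.7117, 0.0000], ω = ẑ
J2: z=[0.8192, 0.5736, 0.0000] o=[0.1549, -0.2212, 0.0000] → [-0.3272, 0.4672, 0.2841, 0.8192, 0.5736, 0.0000]
J3: z=[-0.4864, 0.6947, -0.5299] o=[0.4322, -0.4604, -0.5682] → [0.5156, -0.1492, -0.6689, -0.4864, 0.6947, -0.5299]
J4: z=[0.1421, -0.5356, -0.8325] o=[0.7512, -0.2827, -0.6281] → [0.6336, 0.0247, 0.0922, 0.1421, -0.5356, -0.8325]
J5: z=[-0.8342, 0.3879, -0.3919] o=[0.9164, -0.0502, -0.7495] → [0.2912, 0.2296, -0.3925, -0.8342, 0.3879, -0.3919]
q̇ = J⁺·V = [0.2280, -0.6630, -0.6080, 0.4620, 0.5650]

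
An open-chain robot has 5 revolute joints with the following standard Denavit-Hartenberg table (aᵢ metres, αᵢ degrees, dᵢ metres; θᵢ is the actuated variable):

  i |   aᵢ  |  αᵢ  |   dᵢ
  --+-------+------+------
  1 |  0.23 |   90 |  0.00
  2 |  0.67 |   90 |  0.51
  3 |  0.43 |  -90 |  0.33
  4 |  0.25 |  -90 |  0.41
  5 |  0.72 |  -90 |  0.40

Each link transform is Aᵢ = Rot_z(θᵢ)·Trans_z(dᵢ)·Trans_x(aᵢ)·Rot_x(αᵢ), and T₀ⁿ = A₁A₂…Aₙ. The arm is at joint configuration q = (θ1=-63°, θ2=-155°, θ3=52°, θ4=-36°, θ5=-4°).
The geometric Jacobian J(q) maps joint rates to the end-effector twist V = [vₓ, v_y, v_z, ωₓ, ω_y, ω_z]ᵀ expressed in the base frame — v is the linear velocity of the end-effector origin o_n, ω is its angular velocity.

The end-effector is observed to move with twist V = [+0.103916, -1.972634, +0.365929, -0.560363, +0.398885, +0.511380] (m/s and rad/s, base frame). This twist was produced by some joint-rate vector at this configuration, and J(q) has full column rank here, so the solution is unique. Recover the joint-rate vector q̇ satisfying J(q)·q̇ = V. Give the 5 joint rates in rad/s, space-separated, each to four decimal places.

o_n = [-2.2232, 0.1017, 0.0148]
J₁: ẑ×o_n = [-0.1017, -2.2232, 0.0000], ω = ẑ
J2: z=[-0.8910, -0.4540, 0.0000] o=[0.1044, -0.2049, 0.0000] → [-0.0067, 0.0132, -1.3300, -0.8910, -0.4540, 0.0000]
J3: z=[-0.1919, 0.3766, 0.9063] o=[-0.6257, 0.1046, -0.2832] → [0.1148, -1.3907, 0.6021, -0.1919, 0.3766, 0.9063]
J4: z=[-0.2243, -0.9158, 0.3330] o=[-1.0998, 0.2888, -0.0960] → [-0.0392, -0.3493, -0.9869, -0.2243, -0.9158, 0.3330]
J5: z=[-0.4064, -0.2227, -0.8862] o=[-1.4132, -0.0032, 0.1211] → [0.1166, 0.6746, -0.2230, -0.4064, -0.2227, -0.8862]
q̇ = J⁺·V = [0.8080, 0.2430, 0.6450, -0.4880, 0.8110]

0.8080 0.2430 0.6450 -0.4880 0.8110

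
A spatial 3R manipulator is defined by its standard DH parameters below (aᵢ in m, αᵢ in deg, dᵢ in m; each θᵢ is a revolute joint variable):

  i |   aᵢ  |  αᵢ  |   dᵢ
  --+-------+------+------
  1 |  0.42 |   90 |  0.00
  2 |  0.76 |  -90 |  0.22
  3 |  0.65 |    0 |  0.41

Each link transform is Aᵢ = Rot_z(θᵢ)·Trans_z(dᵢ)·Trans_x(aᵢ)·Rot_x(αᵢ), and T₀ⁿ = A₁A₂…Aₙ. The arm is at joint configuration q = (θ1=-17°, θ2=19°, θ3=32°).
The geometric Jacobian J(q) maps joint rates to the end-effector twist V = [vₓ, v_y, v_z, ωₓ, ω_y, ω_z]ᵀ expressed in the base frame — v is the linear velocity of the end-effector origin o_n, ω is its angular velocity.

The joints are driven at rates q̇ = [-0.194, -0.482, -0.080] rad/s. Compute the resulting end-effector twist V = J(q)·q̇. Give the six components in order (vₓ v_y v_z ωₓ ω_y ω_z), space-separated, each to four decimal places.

o_n = [1.4960, -0.3272, 0.8146]
J₁: ẑ×o_n = [0.3272, 1.4960, -0.0000], ω = ẑ
J2: z=[-0.2924, -0.9563, 0.0000] o=[0.4016, -0.1228, 0.0000] → [-0.7790, 0.2382, 1.1063, -0.2924, -0.9563, 0.0000]
J3: z=[-0.3113, 0.0952, 0.9455] o=[1.0245, -0.5433, 0.2474] → [-0.1503, 0.6224, -0.1121, -0.3113, 0.0952, 0.9455]
V = J·q̇ = [0.3240, -0.4548, -0.5243, 0.1658, 0.4533, -0.2696]

0.3240 -0.4548 -0.5243 0.1658 0.4533 -0.2696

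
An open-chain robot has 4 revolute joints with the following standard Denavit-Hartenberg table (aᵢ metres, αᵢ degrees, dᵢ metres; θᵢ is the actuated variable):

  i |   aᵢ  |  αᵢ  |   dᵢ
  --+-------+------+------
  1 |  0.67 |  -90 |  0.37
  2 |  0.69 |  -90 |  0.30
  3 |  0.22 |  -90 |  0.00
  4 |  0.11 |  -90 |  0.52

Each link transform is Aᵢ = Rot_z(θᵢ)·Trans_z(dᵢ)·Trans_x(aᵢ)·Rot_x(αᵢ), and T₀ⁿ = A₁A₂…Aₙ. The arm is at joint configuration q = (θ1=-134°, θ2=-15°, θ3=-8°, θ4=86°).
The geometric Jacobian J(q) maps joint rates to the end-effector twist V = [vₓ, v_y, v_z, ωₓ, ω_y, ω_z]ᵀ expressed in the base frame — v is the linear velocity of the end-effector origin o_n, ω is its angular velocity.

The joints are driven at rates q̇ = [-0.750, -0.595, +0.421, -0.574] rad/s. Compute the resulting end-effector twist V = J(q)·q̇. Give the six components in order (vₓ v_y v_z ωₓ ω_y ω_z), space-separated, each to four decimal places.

-0.6060 1.2633 0.5101 -0.0412 -0.0044 -1.1773

o_n = [-1.2403, -1.0206, 0.7317]
J₁: ẑ×o_n = [1.0206, -1.2403, 0.0000], ω = ẑ
J2: z=[0.7193, -0.6947, 0.0000] o=[-0.4654, -0.4820, 0.3700] → [-0.2512, -0.2602, -0.9258, 0.7193, -0.6947, 0.0000]
J3: z=[-0.1798, -0.1862, -0.9659] o=[-0.7126, -1.1698, 0.5486] → [0.1100, 0.5427, -0.1251, -0.1798, -0.1862, -0.9659]
J4: z=[-0.8057, 0.5912, 0.0360] o=[-0.8368, -1.3424, 0.6050] → [0.0633, 0.0875, -0.0207, -0.8057, 0.5912, 0.0360]
V = J·q̇ = [-0.6060, 1.2633, 0.5101, -0.0412, -0.0044, -1.1773]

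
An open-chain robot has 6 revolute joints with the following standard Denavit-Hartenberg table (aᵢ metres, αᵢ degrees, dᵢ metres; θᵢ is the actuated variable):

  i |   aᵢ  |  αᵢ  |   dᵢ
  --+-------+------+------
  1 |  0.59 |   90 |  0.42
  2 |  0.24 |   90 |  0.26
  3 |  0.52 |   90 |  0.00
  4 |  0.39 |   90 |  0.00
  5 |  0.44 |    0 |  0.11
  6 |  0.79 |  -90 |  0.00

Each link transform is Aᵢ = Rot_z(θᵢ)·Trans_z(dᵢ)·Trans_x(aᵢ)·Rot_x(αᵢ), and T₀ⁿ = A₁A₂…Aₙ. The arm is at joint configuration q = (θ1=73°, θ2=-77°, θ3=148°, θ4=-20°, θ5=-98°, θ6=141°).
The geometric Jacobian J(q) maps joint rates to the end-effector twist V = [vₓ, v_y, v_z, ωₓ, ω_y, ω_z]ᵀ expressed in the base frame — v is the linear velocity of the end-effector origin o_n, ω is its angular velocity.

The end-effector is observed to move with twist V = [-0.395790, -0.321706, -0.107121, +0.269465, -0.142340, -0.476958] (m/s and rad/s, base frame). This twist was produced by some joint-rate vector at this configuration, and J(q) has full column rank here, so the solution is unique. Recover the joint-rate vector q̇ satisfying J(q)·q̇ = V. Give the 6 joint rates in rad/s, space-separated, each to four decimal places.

0.0620 -0.4230 0.3190 0.8840 -0.7160 0.8670

o_n = [1.2436, 0.4611, 1.3284]
J₁: ẑ×o_n = [-0.4611, 1.2436, 0.0000], ω = ẑ
J2: z=[0.9563, -0.2924, 0.0000] o=[0.1725, 0.5642, 0.4200] → [-0.2656, -0.8687, 0.2146, 0.9563, -0.2924, 0.0000]
J3: z=[-0.2849, -0.9318, -0.2250] o=[0.4369, 0.5398, 0.1862] → [-1.0821, 0.1439, 0.7741, -0.2849, -0.9318, -0.2250]
J4: z=[0.8458, -0.1339, -0.5163] o=[0.6714, 0.3644, 0.6158] → [-0.0455, -0.8982, 0.1584, 0.8458, -0.1339, -0.5163]
J5: z=[0.1135, 0.9910, -0.0712] o=[0.8747, 0.3651, 0.9487] → [0.3832, -0.0694, -0.3547, 0.1135, 0.9910, -0.0712]
J6: z=[0.1135, 0.9910, -0.0712] o=[0.4867, 0.5323, 1.1135] → [0.2079, -0.0783, -0.7581, 0.1135, 0.9910, -0.0712]
q̇ = J⁺·V = [0.0620, -0.4230, 0.3190, 0.8840, -0.7160, 0.8670]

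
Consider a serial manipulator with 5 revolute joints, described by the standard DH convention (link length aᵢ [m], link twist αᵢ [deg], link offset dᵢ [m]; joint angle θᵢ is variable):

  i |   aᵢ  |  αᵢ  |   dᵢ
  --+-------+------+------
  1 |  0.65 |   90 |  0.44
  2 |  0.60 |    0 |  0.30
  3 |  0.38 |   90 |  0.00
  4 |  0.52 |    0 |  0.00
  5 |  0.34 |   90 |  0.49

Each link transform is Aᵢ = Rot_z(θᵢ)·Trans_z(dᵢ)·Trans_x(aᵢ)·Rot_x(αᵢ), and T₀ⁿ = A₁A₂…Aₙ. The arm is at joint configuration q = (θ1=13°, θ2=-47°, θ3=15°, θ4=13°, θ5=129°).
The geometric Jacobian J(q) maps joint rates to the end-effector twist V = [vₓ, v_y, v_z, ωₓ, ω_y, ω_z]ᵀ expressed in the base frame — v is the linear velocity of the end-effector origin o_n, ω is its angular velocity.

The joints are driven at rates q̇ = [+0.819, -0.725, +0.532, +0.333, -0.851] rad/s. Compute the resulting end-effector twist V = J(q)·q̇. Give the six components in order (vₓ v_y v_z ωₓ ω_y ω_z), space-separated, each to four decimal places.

-0.0674 0.7820 -0.3846 0.2240 0.2498 1.2583

o_n = [1.4312, -0.3124, -0.7422]
J₁: ẑ×o_n = [0.3124, 1.4312, -0.0000], ω = ẑ
J2: z=[0.2250, -0.9744, 0.0000] o=[0.6333, 0.1462, 0.4400] → [1.1519, 0.2659, 0.6743, 0.2250, -0.9744, 0.0000]
J3: z=[0.2250, -0.9744, 0.0000] o=[1.0995, -0.0540, 0.0012] → [0.7244, 0.1672, 0.2651, 0.2250, -0.9744, 0.0000]
J4: z=[-0.5163, -0.1192, -0.8480] o=[1.4135, 0.0184, -0.2002] → [-0.2159, -0.2949, 0.1729, -0.5163, -0.1192, -0.8480]
J5: z=[-0.5163, -0.1192, -0.8480] o=[1.8585, 0.0011, -0.4687] → [-0.2332, 0.2211, 0.1109, -0.5163, -0.1192, -0.8480]
V = J·q̇ = [-0.0674, 0.7820, -0.3846, 0.2240, 0.2498, 1.2583]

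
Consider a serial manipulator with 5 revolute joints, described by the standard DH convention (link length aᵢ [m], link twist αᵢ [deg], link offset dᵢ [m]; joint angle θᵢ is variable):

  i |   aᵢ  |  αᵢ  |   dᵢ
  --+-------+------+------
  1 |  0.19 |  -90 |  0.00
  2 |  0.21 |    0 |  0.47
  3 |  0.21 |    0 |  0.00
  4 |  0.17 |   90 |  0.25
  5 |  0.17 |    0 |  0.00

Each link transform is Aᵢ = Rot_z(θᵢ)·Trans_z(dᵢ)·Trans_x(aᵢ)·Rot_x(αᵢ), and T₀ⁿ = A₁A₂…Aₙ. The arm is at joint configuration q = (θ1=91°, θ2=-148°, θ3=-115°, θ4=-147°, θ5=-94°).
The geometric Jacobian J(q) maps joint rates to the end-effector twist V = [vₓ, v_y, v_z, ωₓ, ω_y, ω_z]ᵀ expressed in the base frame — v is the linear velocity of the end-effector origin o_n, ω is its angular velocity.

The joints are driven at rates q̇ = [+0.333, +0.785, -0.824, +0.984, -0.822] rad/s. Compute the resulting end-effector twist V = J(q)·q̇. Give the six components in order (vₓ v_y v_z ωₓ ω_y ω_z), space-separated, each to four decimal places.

-0.0379 -0.0636 -0.0640 -0.9558 0.6131 -0.1954

o_n = [-0.5519, 0.0783, 0.0240]
J₁: ẑ×o_n = [-0.0783, -0.5519, 0.0000], ω = ẑ
J2: z=[-0.9998, -0.0175, 0.0000] o=[-0.0033, 0.1900, 0.0000] → [-0.0004, 0.0240, 0.1020, -0.9998, -0.0175, 0.0000]
J3: z=[-0.9998, -0.0175, 0.0000] o=[-0.4701, 0.0037, 0.1113] → [0.0015, -0.0873, -0.0761, -0.9998, -0.0175, 0.0000]
J4: z=[-0.9998, -0.0175, 0.0000] o=[-0.4697, -0.0219, -0.0972] → [-0.0021, 0.1211, -0.1017, -0.9998, -0.0175, 0.0000]
J5: z=[0.0134, -0.7659, 0.6428] o=[-0.7216, 0.0830, 0.0331] → [0.0100, 0.1092, 0.1299, 0.0134, -0.7659, 0.6428]
V = J·q̇ = [-0.0379, -0.0636, -0.0640, -0.9558, 0.6131, -0.1954]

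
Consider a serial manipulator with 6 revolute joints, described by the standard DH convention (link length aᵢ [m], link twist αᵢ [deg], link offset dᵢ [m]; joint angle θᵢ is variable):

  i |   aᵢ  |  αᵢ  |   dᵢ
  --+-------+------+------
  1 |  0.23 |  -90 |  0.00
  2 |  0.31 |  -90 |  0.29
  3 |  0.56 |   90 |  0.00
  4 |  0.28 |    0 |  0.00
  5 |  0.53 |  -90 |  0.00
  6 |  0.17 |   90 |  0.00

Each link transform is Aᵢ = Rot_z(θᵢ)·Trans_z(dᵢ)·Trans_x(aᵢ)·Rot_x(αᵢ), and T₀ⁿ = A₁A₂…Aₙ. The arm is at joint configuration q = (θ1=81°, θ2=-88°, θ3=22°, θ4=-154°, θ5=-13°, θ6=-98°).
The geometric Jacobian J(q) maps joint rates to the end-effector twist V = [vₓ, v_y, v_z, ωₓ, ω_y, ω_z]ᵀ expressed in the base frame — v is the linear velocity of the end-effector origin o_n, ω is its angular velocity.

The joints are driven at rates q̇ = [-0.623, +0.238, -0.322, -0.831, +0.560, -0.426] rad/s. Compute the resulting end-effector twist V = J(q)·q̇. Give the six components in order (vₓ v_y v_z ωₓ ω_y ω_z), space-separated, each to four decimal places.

0.1342 0.7128 -0.0926 -0.0088 0.0889 -0.8165

o_n = [-0.5090, 0.0812, 0.2096]
J₁: ẑ×o_n = [-0.0812, -0.5090, 0.0000], ω = ẑ
J2: z=[-0.9877, 0.1564, 0.0000] o=[0.0360, 0.2272, 0.0000] → [0.0328, 0.2071, 0.2295, -0.9877, 0.1564, 0.0000]
J3: z=[0.1563, 0.9871, -0.0349] o=[-0.2488, 0.2832, 0.3098] → [-0.1059, 0.0247, 0.2253, 0.1563, 0.9871, -0.0349]
J4: z=[-0.9137, 0.1580, 0.3744] o=[-0.0387, 0.2683, 0.8287] → [-0.0277, -0.7417, 0.2453, -0.9137, 0.1580, 0.3744]
J5: z=[-0.9137, 0.1580, 0.3744] o=[-0.1523, 0.1538, 0.5998] → [-0.0344, -0.4900, 0.1228, -0.9137, 0.1580, 0.3744]
J6: z=[-0.0680, -0.9678, 0.2424] o=[-0.3646, 0.0499, 0.1254] → [-0.0891, -0.0293, -0.1418, -0.0680, -0.9678, 0.2424]
V = J·q̇ = [0.1342, 0.7128, -0.0926, -0.0088, 0.0889, -0.8165]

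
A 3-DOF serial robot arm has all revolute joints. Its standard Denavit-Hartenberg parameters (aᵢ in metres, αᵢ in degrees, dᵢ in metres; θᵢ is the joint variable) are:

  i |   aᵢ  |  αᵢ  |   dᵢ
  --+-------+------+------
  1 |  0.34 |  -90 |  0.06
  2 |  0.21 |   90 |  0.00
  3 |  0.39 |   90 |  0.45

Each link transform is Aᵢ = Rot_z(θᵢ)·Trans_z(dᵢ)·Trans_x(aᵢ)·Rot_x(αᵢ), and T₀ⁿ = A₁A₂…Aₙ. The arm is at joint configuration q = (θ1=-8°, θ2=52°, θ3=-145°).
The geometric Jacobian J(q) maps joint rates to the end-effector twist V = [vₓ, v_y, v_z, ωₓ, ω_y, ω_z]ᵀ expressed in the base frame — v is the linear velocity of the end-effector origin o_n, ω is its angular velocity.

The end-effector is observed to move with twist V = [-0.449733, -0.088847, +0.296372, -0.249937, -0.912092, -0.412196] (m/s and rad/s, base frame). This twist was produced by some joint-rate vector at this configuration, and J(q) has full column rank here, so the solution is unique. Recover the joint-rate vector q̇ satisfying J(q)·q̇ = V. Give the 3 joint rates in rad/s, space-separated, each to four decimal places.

-0.3180 -0.9380 -0.1530

o_n = [0.5900, -0.3088, 0.4233]
J₁: ẑ×o_n = [0.3088, 0.5900, -0.0000], ω = ẑ
J2: z=[0.1392, 0.9903, 0.0000] o=[0.3367, -0.0473, 0.0600] → [0.3598, -0.0506, -0.2872, 0.1392, 0.9903, 0.0000]
J3: z=[0.7803, -0.1097, 0.6157] o=[0.4647, -0.0653, -0.1055] → [0.0919, -0.3355, -0.1763, 0.7803, -0.1097, 0.6157]
q̇ = J⁺·V = [-0.3180, -0.9380, -0.1530]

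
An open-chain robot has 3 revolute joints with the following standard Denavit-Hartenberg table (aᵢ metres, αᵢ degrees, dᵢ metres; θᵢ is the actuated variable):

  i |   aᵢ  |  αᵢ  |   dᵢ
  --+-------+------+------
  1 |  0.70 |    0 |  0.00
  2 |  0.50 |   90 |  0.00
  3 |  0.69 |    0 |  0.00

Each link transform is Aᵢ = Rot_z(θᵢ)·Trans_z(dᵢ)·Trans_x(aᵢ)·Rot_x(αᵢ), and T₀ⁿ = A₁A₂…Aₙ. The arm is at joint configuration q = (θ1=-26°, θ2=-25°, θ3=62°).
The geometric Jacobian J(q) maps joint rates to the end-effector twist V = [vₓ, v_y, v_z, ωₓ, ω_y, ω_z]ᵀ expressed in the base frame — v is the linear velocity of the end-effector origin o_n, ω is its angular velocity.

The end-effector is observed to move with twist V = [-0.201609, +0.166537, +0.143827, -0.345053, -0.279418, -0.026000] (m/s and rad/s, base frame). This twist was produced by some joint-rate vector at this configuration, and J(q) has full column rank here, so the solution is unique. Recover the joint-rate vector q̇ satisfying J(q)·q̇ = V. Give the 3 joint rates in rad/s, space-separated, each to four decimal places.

o_n = [1.1477, -0.9472, 0.6092]
J₁: ẑ×o_n = [0.9472, 1.1477, -0.0000], ω = ẑ
J2: z=[0.0000, 0.0000, 1.0000] o=[0.6292, -0.3069, 0.0000] → [0.6403, 0.5185, -0.0000, 0.0000, 0.0000, 1.0000]
J3: z=[-0.7771, -0.6293, 0.0000] o=[0.9438, -0.6954, 0.0000] → [-0.3834, 0.4735, 0.3239, -0.7771, -0.6293, 0.0000]
q̇ = J⁺·V = [-0.0480, 0.0220, 0.4440]

-0.0480 0.0220 0.4440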